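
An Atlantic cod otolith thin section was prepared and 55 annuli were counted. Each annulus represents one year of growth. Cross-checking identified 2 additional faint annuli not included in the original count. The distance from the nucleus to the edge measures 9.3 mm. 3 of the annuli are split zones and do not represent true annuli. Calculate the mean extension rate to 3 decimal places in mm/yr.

0.172 mm/yr

After corrections the count is 55 − 3 + 2 = 54 annuli.
Extension rate ≈ 9.3 / 54 = 0.172 mm/yr.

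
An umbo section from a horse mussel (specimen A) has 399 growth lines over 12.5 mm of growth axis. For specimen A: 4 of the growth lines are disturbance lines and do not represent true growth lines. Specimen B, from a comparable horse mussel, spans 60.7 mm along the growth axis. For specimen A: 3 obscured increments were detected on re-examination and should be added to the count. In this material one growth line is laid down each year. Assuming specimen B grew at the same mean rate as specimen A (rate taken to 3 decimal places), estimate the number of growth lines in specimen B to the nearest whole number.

1958 growth lines

Specimen A: true growth line count = 399 − 4 + 3 = 398.
A: Mean rate = 12.5 mm / 398 years ≈ 0.031 mm per year.
Specimen B: 60.7 mm / 0.031 mm per year = 1958.06 years ≈ 1958 growth lines.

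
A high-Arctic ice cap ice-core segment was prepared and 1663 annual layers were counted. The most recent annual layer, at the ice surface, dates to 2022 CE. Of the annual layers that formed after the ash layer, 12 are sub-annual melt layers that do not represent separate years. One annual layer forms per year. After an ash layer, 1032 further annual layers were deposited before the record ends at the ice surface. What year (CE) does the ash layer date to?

1032 annual layers formed after the ash layer.
Excluding 12 false annual layers: 1032 − 12 = 1020.
2022 − 1020 = 1002 CE.

1002 CE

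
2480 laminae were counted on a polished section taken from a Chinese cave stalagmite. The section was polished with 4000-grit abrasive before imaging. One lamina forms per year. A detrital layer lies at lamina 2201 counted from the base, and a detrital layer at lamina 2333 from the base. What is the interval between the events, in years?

2333 − 2201 = 132 laminae lie between the two events.
That is 132 years at one lamina per year.

132 years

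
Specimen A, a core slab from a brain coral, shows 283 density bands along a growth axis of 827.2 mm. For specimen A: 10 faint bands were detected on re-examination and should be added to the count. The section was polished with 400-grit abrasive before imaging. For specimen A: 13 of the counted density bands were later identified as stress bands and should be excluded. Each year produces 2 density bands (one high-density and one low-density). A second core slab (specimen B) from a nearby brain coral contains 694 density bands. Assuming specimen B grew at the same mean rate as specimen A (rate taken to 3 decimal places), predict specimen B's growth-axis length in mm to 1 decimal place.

2050.4 mm

Specimen A: adjusted count: 283 − 13 + 10 = 280 density bands.
Specimen A: dividing by 2 density bands per year: 280 / 2 = 140 years.
A: Extension rate ≈ 827.2 / 140 = 5.909 mm per year.
Specimen B: dividing by 2 density bands per year: 694 / 2 = 347 years. Length of B = 5.909 × 347 = 2050.4 mm.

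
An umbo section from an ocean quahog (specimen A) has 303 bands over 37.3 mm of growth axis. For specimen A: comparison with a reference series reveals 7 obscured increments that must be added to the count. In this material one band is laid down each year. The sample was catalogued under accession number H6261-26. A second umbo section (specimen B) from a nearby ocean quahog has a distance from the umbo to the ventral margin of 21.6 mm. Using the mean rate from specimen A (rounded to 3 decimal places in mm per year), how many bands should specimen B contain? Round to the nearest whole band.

180 bands

Specimen A: true band count = 303 + 7 = 310.
A: Extension rate ≈ 37.3 / 310 = 0.120 mm per year.
Specimen B: 21.6 mm / 0.120 mm per year = 180.00 years ≈ 180 bands.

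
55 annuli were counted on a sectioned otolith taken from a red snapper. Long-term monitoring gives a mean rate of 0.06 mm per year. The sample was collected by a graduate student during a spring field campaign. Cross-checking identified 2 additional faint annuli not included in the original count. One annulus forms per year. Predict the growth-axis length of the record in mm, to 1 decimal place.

After corrections the count is 55 + 2 = 57 annuli.
Length ≈ 0.06 × 57 = 3.4 mm.

3.4 mm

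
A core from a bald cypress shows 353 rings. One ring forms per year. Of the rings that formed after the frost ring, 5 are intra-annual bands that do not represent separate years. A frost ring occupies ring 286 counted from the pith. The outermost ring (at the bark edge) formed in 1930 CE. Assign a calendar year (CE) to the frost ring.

Between ring 286 and the bark edge there are 353 − 286 = 67 rings.
Removing the 5 false rings leaves 67 − 5 = 62 true rings beyond the frost ring.
1930 − 62 = 1868 CE.

1868 CE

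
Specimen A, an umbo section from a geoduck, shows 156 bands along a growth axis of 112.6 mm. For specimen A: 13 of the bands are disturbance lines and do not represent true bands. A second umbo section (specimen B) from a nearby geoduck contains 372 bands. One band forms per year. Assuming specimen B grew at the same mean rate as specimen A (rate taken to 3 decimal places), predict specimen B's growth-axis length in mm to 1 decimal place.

292.8 mm

Specimen A: correcting the raw count gives 156 − 13 = 143 true bands.
A: Extension rate ≈ 112.6 / 143 = 0.787 mm/yr.
B's length ≈ 0.787 × 372 = 292.8 mm.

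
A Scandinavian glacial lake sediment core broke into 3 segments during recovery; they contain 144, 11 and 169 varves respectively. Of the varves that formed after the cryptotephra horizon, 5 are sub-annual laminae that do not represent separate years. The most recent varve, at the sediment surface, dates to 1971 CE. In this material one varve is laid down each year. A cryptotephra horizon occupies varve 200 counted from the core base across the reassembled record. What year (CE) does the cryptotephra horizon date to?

1852 CE

Total varves = 144 + 11 + 169 = 324.
324 − 200 = 124 varves lie beyond the cryptotephra horizon toward the sediment surface.
Removing the 5 false varves leaves 124 − 5 = 119 true varves beyond the cryptotephra horizon.
1971 − 119 = 1852 CE.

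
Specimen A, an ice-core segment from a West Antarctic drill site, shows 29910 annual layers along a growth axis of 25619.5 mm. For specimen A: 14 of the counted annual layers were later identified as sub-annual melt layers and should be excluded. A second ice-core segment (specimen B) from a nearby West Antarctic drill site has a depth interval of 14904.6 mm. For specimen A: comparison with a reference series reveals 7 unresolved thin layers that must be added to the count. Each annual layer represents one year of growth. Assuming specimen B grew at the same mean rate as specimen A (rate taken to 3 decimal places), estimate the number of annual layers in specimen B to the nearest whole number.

17392 annual layers

Specimen A: correcting the raw count gives 29910 − 14 + 7 = 29903 true annual layers.
A: Mean rate = 25619.5 mm / 29903 years ≈ 0.857 mm/year.
For B, 14904.6 / 0.857 = 17391.60 years ≈ 17392 annual layers.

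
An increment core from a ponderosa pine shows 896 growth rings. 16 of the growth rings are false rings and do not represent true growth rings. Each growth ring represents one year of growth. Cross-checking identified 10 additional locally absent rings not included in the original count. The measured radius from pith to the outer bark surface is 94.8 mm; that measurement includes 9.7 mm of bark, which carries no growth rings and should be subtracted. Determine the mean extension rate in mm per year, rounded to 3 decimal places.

Correcting the raw count gives 896 − 16 + 10 = 890 true growth rings.
Net length = 94.8 − 9.7 = 85.1 mm.
85.1 mm over 890 years gives 85.1 / 890 ≈ 0.096 mm per year.

0.096 mm per year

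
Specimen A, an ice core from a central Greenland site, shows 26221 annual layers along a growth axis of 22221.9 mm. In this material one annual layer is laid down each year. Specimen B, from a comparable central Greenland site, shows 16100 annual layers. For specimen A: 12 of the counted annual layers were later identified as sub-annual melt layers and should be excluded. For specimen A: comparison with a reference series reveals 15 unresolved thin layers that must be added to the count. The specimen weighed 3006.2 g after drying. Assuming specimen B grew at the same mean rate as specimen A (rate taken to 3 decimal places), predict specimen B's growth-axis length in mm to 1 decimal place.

13636.7 mm

Specimen A: adjusted count: 26221 − 12 + 15 = 26224 annual layers.
A: Extension rate ≈ 22221.9 / 26224 = 0.847 mm/year.
B's length ≈ 0.847 × 16100 = 13636.7 mm.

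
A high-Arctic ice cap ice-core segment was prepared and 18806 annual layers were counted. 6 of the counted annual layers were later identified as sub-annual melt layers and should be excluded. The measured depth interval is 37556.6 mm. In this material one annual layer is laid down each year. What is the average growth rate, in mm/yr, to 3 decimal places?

True annual layer count = 18806 − 6 = 18800.
Mean rate = 37556.6 mm / 18800 years ≈ 1.998 mm/yr.

1.998 mm/yr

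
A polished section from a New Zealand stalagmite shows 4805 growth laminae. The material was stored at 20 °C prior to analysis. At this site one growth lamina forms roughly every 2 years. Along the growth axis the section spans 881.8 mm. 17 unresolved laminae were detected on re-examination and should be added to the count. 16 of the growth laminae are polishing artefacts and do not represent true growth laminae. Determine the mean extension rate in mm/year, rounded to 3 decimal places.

True growth lamina count = 4805 − 16 + 17 = 4806.
At 2 years per growth lamina, 4806 × 2 = 9612 years.
881.8 mm over 9612 years gives 881.8 / 9612 ≈ 0.092 mm/year.

0.092 mm/year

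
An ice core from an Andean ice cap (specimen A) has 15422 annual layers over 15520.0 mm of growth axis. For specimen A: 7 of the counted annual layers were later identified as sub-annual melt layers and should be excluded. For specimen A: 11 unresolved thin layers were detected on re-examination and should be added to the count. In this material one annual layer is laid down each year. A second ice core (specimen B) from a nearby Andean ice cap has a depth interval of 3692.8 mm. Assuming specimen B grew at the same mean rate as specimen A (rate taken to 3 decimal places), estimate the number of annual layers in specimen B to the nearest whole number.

3671 annual layers

Specimen A: correcting the raw count gives 15422 − 7 + 11 = 15426 true annual layers.
A: 15520.0 mm over 15426 years gives 15520.0 / 15426 ≈ 1.006 mm/yr.
B spans 3692.8 / 1.006 = 3670.78 years ≈ 3671 annual layers.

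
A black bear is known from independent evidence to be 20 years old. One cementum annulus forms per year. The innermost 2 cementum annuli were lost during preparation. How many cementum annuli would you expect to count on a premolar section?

18 cementum annuli

Expected cementum annuli over 20 years: 20.
Less the 2 uncaptured cementum annuli: 20 − 2 = 18.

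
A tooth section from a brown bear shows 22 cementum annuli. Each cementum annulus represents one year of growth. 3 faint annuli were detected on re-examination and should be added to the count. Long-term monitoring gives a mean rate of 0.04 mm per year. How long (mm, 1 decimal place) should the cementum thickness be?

1.0 mm

Adjusted count: 22 + 3 = 25 cementum annuli.
25 years at 0.04 mm/year gives 0.04 × 25 = 1.0 mm.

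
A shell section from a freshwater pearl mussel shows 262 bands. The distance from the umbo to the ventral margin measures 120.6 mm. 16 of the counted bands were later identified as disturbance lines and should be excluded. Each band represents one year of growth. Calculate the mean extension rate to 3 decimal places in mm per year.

Adjusted count: 262 − 16 = 246 bands.
120.6 mm over 246 years gives 120.6 / 246 ≈ 0.490 mm per year.

0.490 mm per year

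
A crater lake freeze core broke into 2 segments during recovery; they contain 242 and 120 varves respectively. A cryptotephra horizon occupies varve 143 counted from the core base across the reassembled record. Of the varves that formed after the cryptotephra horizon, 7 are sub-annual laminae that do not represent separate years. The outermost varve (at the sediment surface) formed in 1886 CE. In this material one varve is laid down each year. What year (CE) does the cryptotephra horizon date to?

1674 CE

Total varves = 242 + 120 = 362.
The cryptotephra horizon sits at varve 143 from the core base, so 362 − 143 = 219 varves formed after it.
219 − 7 false = 212 true varves after the cryptotephra horizon.
1886 − 212 = 1674 CE.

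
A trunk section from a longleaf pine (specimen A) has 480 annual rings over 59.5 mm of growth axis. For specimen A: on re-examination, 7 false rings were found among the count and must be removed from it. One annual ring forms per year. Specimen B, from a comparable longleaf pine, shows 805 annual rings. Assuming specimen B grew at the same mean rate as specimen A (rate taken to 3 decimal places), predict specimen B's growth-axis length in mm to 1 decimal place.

101.4 mm

Specimen A: after corrections the count is 480 − 7 = 473 annual rings.
A: 59.5 mm over 473 years gives 59.5 / 473 ≈ 0.126 mm/yr.
For B, 0.126 mm/year × 805 years = 101.4 mm.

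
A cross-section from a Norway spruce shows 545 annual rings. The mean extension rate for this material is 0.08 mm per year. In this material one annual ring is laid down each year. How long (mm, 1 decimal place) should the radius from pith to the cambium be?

43.6 mm

The record spans 545 years at 0.08 mm per year.
Predicted length = 0.08 mm/year × 545 years = 43.6 mm.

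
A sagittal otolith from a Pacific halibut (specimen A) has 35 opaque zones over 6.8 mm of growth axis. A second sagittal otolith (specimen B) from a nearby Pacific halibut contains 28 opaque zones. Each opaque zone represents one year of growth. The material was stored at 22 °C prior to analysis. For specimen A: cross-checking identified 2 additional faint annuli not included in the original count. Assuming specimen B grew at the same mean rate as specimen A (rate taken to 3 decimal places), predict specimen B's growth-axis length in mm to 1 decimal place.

5.2 mm

Specimen A: after corrections the count is 35 + 2 = 37 opaque zones.
A: Extension rate ≈ 6.8 / 37 = 0.184 mm per year.
B's length ≈ 0.184 × 28 = 5.2 mm.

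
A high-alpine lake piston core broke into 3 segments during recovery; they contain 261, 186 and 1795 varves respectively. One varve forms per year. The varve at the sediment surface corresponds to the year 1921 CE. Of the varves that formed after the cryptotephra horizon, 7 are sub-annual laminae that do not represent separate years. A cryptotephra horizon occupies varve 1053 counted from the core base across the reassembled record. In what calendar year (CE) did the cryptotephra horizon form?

Total varves = 261 + 186 + 1795 = 2242.
Between varve 1053 and the sediment surface there are 2242 − 1053 = 1189 varves.
1189 − 7 false = 1182 true varves after the cryptotephra horizon.
The varve at the sediment surface is 1921 CE, so the cryptotephra horizon dates to 1921 − 1182 = 739 CE.

739 CE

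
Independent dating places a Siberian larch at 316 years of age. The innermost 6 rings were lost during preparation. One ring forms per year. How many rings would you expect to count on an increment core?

Expected rings over 316 years: 316.
Subtracting the 6 rings not captured gives 316 − 6 = 310 rings in the record.

310 rings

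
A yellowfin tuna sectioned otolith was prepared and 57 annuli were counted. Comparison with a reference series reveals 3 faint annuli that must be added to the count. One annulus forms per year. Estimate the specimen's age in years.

Correcting the raw count gives 57 + 3 = 60 true annuli.
One annulus per year makes the duration 60 years.

60 years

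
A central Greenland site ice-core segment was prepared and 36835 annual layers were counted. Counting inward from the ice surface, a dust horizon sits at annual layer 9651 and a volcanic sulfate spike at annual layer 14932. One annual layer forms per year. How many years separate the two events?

5281 years

14932 − 9651 = 5281 annual layers lie between the two events.
At one annual layer per year, 5281 years elapsed between them.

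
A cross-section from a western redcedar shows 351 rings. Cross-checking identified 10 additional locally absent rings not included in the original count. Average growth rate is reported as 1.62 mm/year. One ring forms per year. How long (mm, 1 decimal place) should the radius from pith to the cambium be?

584.8 mm

True ring count = 351 + 10 = 361.
361 years at 1.62 mm/year gives 1.62 × 361 = 584.8 mm.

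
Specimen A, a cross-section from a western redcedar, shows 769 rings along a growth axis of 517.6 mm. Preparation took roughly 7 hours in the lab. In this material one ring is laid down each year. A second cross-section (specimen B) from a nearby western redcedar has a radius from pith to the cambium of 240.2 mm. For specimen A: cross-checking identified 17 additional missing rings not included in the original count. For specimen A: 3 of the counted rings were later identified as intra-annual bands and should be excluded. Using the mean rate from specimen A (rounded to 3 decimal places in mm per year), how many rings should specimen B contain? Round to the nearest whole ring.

Specimen A: true ring count = 769 − 3 + 17 = 783.
A: Mean rate = 517.6 mm / 783 years ≈ 0.661 mm/year.
B spans 240.2 / 0.661 = 363.39 years ≈ 363 rings.

363 rings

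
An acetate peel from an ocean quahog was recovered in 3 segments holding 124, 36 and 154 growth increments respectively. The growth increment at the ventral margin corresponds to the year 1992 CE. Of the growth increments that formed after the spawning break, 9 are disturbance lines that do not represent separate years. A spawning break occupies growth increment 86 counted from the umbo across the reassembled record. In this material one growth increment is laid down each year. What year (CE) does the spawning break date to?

1773 CE

Total growth increments = 124 + 36 + 154 = 314.
314 − 86 = 228 growth increments lie beyond the spawning break toward the ventral margin.
Removing the 9 false growth increments leaves 228 − 9 = 219 true growth increments beyond the spawning break.
1992 − 219 = 1773 CE.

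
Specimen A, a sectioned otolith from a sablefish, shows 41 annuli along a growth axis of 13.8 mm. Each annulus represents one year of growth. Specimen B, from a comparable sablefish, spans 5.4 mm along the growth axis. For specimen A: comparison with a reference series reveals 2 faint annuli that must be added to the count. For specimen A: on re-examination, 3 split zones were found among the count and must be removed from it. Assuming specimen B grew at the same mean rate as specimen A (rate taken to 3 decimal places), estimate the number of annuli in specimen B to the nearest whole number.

16 annuli

Specimen A: after corrections the count is 41 − 3 + 2 = 40 annuli.
A: 13.8 mm over 40 years gives 13.8 / 40 ≈ 0.345 mm/year.
B spans 5.4 / 0.345 = 15.65 years ≈ 16 annuli.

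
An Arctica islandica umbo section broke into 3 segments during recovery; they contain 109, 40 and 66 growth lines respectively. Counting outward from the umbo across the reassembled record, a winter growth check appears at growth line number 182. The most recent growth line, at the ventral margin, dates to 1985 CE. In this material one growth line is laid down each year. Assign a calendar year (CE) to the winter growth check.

Total growth lines = 109 + 40 + 66 = 215.
215 − 182 = 33 growth lines lie beyond the winter growth check toward the ventral margin.
1985 − 33 = 1952 CE.

1952 CE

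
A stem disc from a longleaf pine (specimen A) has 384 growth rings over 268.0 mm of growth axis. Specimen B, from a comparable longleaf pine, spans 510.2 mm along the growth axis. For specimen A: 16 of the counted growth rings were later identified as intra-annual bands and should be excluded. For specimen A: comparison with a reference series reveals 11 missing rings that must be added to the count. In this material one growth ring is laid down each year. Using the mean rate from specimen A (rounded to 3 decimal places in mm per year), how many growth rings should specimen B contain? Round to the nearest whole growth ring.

722 growth rings

Specimen A: adjusted count: 384 − 16 + 11 = 379 growth rings.
A: 268.0 mm over 379 years gives 268.0 / 379 ≈ 0.707 mm/yr.
For B, 510.2 / 0.707 = 721.64 years ≈ 722 growth rings.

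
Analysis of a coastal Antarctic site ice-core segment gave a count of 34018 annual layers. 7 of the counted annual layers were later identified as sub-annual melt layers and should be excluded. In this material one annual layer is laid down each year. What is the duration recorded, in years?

After corrections the count is 34018 − 7 = 34011 annual layers.
With a one-to-one annual layer periodicity this is 34011 years.

34011 years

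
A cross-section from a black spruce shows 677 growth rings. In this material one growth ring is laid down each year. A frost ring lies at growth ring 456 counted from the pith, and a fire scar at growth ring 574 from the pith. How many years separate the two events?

118 years

Separation: 574 − 456 = 118 growth rings.
At one growth ring per year, 118 years elapsed between them.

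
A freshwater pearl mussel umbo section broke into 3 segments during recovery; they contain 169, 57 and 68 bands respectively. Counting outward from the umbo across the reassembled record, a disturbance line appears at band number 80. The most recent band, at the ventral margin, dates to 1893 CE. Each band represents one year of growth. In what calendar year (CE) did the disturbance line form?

Total bands = 169 + 57 + 68 = 294.
The disturbance line sits at band 80 from the umbo, so 294 − 80 = 214 bands formed after it.
The band at the ventral margin is 1893 CE, so the disturbance line dates to 1893 − 214 = 1679 CE.

1679 CE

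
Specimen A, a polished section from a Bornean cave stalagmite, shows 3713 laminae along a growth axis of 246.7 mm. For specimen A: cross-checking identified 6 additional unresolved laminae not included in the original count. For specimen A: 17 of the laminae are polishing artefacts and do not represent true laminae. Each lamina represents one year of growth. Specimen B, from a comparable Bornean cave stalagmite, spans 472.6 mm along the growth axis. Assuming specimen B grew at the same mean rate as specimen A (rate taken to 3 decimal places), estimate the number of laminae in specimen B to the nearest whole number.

7054 laminae

Specimen A: true lamina count = 3713 − 17 + 6 = 3702.
A: Extension rate ≈ 246.7 / 3702 = 0.067 mm/year.
B spans 472.6 / 0.067 = 7053.73 years ≈ 7054 laminae.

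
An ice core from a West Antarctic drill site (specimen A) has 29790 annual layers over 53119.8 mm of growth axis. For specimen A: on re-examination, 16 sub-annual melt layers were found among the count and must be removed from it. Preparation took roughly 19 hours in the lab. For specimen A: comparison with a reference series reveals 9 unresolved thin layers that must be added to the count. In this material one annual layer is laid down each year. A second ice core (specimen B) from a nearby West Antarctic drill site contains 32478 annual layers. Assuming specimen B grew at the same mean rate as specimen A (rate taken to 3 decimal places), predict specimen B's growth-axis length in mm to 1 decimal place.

Specimen A: correcting the raw count gives 29790 − 16 + 9 = 29783 true annual layers.
A: Extension rate ≈ 53119.8 / 29783 = 1.784 mm per year.
Length of B = 1.784 × 32478 = 57940.8 mm.

57940.8 mm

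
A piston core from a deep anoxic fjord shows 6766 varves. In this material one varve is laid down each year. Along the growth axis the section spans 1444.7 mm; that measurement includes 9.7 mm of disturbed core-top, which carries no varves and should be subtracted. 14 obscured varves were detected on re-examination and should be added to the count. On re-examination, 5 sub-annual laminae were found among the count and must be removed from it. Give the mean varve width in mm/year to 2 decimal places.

Correcting the raw count gives 6766 − 5 + 14 = 6775 true varves.
Net length = 1444.7 − 9.7 = 1435.0 mm.
Extension rate ≈ 1435.0 / 6775 = 0.21 mm/year.

0.21 mm/year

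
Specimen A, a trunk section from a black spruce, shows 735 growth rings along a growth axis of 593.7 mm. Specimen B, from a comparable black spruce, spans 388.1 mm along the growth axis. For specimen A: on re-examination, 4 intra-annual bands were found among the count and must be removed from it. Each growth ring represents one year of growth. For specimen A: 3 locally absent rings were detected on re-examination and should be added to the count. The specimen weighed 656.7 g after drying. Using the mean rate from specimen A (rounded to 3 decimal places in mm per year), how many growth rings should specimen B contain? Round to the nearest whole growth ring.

480 growth rings

Specimen A: correcting the raw count gives 735 − 4 + 3 = 734 true growth rings.
A: Extension rate ≈ 593.7 / 734 = 0.809 mm per year.
Specimen B: 388.1 mm / 0.809 mm per year = 479.73 years ≈ 480 growth rings.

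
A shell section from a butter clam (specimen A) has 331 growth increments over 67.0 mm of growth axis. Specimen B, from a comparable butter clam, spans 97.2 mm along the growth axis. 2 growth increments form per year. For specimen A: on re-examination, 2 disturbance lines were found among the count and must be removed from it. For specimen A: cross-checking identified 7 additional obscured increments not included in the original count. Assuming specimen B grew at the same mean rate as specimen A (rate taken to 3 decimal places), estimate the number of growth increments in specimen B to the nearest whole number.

487 growth increments

Specimen A: correcting the raw count gives 331 − 2 + 7 = 336 true growth increments.
Specimen A: with 2 growth increments per year, 336 / 2 = 168 years.
A: Mean rate = 67.0 mm / 168 years ≈ 0.399 mm per year.
For B, 97.2 / 0.399 = 243.61 years; at 2 growth increments per year that is 243.61 × 2 ≈ 487 growth increments.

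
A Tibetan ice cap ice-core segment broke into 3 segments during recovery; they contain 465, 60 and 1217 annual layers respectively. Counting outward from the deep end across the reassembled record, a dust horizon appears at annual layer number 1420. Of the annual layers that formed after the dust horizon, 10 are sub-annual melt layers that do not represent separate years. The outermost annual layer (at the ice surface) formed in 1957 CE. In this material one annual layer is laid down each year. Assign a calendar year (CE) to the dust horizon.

Total annual layers = 465 + 60 + 1217 = 1742.
1742 − 1420 = 322 annual layers lie beyond the dust horizon toward the ice surface.
Removing the 10 false annual layers leaves 322 − 10 = 312 true annual layers beyond the dust horizon.
Counting back 312 years from 1957 CE places the dust horizon in 1957 − 312 = 1645 CE.

1645 CE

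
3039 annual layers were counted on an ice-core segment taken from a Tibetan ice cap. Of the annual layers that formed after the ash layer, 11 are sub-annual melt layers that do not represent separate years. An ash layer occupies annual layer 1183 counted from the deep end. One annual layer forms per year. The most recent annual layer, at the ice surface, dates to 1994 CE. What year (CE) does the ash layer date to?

Between annual layer 1183 and the ice surface there are 3039 − 1183 = 1856 annual layers.
Removing the 11 false annual layers leaves 1856 − 11 = 1845 true annual layers beyond the ash layer.
Counting back 1845 years from 1994 CE places the ash layer in 1994 − 1845 = 149 CE.

149 CE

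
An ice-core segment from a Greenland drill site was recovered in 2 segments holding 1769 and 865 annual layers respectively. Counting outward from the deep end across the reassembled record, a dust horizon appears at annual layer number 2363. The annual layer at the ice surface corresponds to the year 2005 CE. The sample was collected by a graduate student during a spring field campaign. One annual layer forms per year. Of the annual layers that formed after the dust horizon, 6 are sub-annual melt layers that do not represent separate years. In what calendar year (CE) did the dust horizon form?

Total annual layers = 1769 + 865 = 2634.
Between annual layer 2363 and the ice surface there are 2634 − 2363 = 271 annual layers.
Excluding 6 false annual layers: 271 − 6 = 265.
The annual layer at the ice surface is 2005 CE, so the dust horizon dates to 2005 − 265 = 1740 CE.

1740 CE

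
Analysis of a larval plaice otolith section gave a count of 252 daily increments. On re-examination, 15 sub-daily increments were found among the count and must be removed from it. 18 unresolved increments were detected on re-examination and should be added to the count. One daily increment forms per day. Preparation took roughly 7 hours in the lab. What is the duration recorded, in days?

255 days

After corrections the count is 252 − 15 + 18 = 255 daily increments.
One daily increment per day makes the duration 255 days.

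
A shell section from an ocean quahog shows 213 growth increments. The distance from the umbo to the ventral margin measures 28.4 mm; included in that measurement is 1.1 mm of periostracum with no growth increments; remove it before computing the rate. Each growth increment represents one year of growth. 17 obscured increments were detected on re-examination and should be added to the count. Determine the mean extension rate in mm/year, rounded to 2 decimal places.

0.12 mm/year

After corrections the count is 213 + 17 = 230 growth increments.
Net length = 28.4 − 1.1 = 27.3 mm.
Extension rate ≈ 27.3 / 230 = 0.12 mm/year.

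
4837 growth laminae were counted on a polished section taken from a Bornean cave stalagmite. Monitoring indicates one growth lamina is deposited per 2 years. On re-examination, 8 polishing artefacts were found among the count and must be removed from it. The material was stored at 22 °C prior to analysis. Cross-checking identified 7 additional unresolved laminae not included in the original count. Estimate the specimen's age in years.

9672 years

After corrections the count is 4837 − 8 + 7 = 4836 growth laminae.
Multiplying by 2 years per growth lamina: 4836 × 2 = 9672 years.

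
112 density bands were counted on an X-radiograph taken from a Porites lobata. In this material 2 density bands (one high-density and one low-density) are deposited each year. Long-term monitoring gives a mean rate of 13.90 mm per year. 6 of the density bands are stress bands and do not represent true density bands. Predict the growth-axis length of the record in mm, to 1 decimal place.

736.7 mm

Correcting the raw count gives 112 − 6 = 106 true density bands.
106 density bands at 2 per year is 106 / 2 = 53 years.
Length ≈ 13.90 × 53 = 736.7 mm.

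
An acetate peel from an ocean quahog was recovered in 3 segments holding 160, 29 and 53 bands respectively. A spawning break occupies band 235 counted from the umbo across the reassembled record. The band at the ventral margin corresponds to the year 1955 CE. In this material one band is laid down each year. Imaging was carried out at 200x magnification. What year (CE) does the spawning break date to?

Total bands = 160 + 29 + 53 = 242.
The spawning break sits at band 235 from the umbo, so 242 − 235 = 7 bands formed after it.
Counting back 7 years from 1955 CE places the spawning break in 1955 − 7 = 1948 CE.

1948 CE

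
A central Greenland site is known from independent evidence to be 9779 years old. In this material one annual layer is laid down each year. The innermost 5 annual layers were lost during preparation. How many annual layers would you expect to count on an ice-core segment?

9774 annual layers

At one annual layer per year, 9779 years correspond to 9779 annual layers.
Less the 5 uncaptured annual layers: 9779 − 5 = 9774.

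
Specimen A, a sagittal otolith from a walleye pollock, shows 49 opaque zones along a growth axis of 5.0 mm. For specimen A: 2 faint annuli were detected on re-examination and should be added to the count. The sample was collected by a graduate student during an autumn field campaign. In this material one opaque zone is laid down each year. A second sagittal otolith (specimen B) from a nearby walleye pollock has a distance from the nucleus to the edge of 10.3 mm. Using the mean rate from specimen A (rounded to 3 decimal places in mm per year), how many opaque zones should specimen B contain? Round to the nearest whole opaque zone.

105 opaque zones

Specimen A: correcting the raw count gives 49 + 2 = 51 true opaque zones.
A: 5.0 mm over 51 years gives 5.0 / 51 ≈ 0.098 mm per year.
For B, 10.3 / 0.098 = 105.10 years ≈ 105 opaque zones.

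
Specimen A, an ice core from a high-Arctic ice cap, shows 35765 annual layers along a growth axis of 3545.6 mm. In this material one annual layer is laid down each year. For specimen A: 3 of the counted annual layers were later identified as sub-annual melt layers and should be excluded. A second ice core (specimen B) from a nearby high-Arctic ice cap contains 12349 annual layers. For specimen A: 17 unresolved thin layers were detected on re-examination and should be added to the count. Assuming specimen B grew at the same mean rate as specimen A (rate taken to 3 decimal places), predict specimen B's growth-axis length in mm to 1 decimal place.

Specimen A: correcting the raw count gives 35765 − 3 + 17 = 35779 true annual layers.
A: 3545.6 mm over 35779 years gives 3545.6 / 35779 ≈ 0.099 mm per year.
B's length ≈ 0.099 × 12349 = 1222.6 mm.

1222.6 mm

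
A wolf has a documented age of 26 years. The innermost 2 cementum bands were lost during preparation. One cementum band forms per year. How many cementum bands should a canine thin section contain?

24 cementum bands

Expected cementum bands over 26 years: 26.
Subtracting the 2 cementum bands not captured gives 26 − 2 = 24 cementum bands in the record.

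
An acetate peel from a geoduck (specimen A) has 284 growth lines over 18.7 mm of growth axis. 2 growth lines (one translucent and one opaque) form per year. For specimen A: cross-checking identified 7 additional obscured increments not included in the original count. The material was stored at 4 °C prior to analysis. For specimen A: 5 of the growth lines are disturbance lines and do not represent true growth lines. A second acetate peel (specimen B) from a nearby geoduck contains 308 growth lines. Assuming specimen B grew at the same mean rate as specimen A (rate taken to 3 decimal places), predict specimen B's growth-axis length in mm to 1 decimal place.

Specimen A: adjusted count: 284 − 5 + 7 = 286 growth lines.
Specimen A: 286 growth lines at 2 per year is 286 / 2 = 143 years.
A: 18.7 mm over 143 years gives 18.7 / 143 ≈ 0.131 mm/yr.
Specimen B: dividing by 2 growth lines per year: 308 / 2 = 154 years. For B, 0.131 mm/year × 154 years = 20.2 mm.

20.2 mm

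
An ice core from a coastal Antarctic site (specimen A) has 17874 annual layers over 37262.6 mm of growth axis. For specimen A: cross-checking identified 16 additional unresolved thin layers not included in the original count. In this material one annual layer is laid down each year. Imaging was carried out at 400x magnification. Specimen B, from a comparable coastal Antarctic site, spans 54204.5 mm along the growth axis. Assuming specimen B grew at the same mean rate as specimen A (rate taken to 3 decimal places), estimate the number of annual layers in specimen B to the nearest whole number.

Specimen A: true annual layer count = 17874 + 16 = 17890.
A: 37262.6 mm over 17890 years gives 37262.6 / 17890 ≈ 2.083 mm per year.
For B, 54204.5 / 2.083 = 26022.32 years ≈ 26022 annual layers.

26022 annual layers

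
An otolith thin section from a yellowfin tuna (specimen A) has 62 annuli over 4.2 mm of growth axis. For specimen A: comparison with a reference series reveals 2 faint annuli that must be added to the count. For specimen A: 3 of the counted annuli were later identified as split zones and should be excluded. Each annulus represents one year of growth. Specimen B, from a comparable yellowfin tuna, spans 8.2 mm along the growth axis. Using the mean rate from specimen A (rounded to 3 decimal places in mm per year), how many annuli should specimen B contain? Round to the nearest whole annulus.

Specimen A: true annulus count = 62 − 3 + 2 = 61.
A: Mean rate = 4.2 mm / 61 years ≈ 0.069 mm/yr.
B spans 8.2 / 0.069 = 118.84 years ≈ 119 annuli.

119 annuli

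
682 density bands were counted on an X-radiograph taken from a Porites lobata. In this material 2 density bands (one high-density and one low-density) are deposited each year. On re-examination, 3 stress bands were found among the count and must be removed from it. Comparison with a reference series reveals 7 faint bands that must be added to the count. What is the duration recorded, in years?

343 years

After corrections the count is 682 − 3 + 7 = 686 density bands.
Dividing by 2 density bands per year: 686 / 2 = 343 years.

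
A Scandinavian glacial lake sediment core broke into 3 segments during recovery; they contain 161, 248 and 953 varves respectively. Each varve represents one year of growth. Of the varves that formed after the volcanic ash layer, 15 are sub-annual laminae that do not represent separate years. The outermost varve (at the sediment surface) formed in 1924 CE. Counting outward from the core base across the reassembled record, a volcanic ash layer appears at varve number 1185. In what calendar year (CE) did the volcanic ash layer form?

Total varves = 161 + 248 + 953 = 1362.
1362 − 1185 = 177 varves lie beyond the volcanic ash layer toward the sediment surface.
Excluding 15 false varves: 177 − 15 = 162.
Counting back 162 years from 1924 CE places the volcanic ash layer in 1924 − 162 = 1762 CE.

1762 CE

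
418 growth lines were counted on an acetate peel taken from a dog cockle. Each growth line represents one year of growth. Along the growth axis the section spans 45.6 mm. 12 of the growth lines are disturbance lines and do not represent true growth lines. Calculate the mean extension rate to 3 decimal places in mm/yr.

Adjusted count: 418 − 12 = 406 growth lines.
Mean rate = 45.6 mm / 406 years ≈ 0.112 mm/yr.

0.112 mm/yr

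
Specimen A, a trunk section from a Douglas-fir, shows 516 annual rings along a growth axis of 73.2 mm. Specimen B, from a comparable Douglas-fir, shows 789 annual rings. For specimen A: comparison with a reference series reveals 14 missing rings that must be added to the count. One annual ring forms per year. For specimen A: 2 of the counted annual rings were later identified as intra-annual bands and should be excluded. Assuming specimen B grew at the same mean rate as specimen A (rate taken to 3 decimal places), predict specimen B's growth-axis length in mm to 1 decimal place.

Specimen A: adjusted count: 516 − 2 + 14 = 528 annual rings.
A: Mean rate = 73.2 mm / 528 years ≈ 0.139 mm/yr.
B's length ≈ 0.139 × 789 = 109.7 mm.

109.7 mm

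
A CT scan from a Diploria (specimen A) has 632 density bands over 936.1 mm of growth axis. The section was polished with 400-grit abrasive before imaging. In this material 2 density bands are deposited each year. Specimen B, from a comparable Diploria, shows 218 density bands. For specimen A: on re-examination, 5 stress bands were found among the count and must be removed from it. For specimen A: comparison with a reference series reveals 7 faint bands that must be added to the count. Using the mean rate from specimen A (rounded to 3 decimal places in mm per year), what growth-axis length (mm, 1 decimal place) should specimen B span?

Specimen A: after corrections the count is 632 − 5 + 7 = 634 density bands.
Specimen A: 634 density bands at 2 per year is 634 / 2 = 317 years.
A: Extension rate ≈ 936.1 / 317 = 2.953 mm/yr.
Specimen B: with 2 density bands per year, 218 / 2 = 109 years. Length of B = 2.953 × 109 = 321.9 mm.

321.9 mm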